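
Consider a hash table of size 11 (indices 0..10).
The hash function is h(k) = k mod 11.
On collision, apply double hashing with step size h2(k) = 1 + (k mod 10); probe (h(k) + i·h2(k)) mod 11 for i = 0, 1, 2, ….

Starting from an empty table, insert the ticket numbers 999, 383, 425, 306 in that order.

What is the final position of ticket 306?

5

Insert 999: h=9, slot 9 empty -> index 9.
Insert 383: h=9, h2=4, slot 9 occupied -> index 2.
Insert 425: h=7, slot 7 empty -> index 7.
Insert 306: h=9, h2=7, slot 9 occupied -> index 5.
Table: [_, _, 383, _, _, 306, _, 425, _, 999, _]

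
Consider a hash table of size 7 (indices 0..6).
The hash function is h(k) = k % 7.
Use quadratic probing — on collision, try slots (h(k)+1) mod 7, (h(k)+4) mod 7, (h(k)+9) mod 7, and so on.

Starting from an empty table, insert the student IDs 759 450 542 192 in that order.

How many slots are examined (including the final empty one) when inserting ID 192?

3

759 hashes to 3; slot 3 is free -> place at 3.
450 hashes to 2; slot 2 is free -> place at 2.
542 hashes to 3; 3 taken -> place at 4.
192 hashes to 3; 3,4 taken -> place at 0.
Table: [192, ., 450, 759, 542, ., .]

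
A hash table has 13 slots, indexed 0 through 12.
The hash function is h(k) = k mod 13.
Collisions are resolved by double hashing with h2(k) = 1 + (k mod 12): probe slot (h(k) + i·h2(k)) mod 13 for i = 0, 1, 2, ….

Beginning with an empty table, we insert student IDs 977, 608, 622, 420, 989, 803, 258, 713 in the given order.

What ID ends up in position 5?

258

977: h=2 → slot 2
608: h=10 → slot 10
622: h=11 → slot 11
420: h=4 → slot 4
989: h=1 → slot 1
803: h=10, h2=12, probe 10,9 → slot 9
258: h=11, h2=7, probe 11,5 → slot 5
713: h=11, h2=6, probe 11,4,10,3 → slot 3
Table: [—, 989, 977, 713, 420, 258, —, —, —, 803, 608, 622, —]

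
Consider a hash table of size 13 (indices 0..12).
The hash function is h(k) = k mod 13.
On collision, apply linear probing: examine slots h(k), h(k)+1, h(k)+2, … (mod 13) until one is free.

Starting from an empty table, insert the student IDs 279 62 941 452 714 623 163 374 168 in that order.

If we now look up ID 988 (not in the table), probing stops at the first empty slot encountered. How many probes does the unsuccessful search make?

4

Insert 279: h=6, slot 6 empty => index 6.
Insert 62: h=10, slot 10 empty => index 10.
Insert 941: h=5, slot 5 empty => index 5.
Insert 452: h=10, slot 10 occupied => index 11.
Insert 714: h=12, slot 12 empty => index 12.
Insert 623: h=12, slot 12 occupied => index 0.
Insert 163: h=7, slot 7 empty => index 7.
Insert 374: h=10, slots 10,11,12,0 occupied => index 1.
Insert 168: h=12, slots 12,0,1 occupied => index 2.
Table: [623, 374, 168, —, —, 941, 279, 163, —, —, 62, 452, 714]
Lookup 988: h=0, probe 0,1,2,3 → slot 3 empty, not found.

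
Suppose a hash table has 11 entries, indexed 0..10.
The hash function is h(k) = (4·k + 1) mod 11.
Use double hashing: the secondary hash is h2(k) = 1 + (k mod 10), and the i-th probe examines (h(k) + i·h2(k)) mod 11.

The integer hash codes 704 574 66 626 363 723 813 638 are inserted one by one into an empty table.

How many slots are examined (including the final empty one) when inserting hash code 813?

5

704: h=1 => slot 1
574: h=9 => slot 9
66: h=1, h2=7, probe 1,8 => slot 8
626: h=8, h2=7, probe 8,4 => slot 4
363: h=1, h2=4, probe 1,5 => slot 5
723: h=0 => slot 0
813: h=8, h2=4, probe 8,1,5,9,2 => slot 2
638: h=1, h2=9, probe 1,10 => slot 10
Table: [723, 704, 813, _, 626, 363, _, _, 66, 574, 638]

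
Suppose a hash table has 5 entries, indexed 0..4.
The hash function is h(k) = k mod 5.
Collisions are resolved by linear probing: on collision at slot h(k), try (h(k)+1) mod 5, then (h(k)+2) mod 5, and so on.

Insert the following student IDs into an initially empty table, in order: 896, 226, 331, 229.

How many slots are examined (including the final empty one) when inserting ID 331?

3

896 hashes to 1; slot 1 is free → place at 1.
226 hashes to 1; 1 taken → place at 2.
331 hashes to 1; 1,2 taken → place at 3.
229 hashes to 4; slot 4 is free → place at 4.
Table: [_, 896, 226, 331, 229]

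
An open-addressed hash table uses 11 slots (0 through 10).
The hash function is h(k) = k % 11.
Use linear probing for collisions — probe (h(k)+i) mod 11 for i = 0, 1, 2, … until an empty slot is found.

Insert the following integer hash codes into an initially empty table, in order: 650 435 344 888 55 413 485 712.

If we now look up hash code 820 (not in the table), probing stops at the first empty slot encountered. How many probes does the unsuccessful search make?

650: h=1 -> slot 1
435: h=6 -> slot 6
344: h=3 -> slot 3
888: h=8 -> slot 8
55: h=0 -> slot 0
413: h=6, probe 6,7 -> slot 7
485: h=1, probe 1,2 -> slot 2
712: h=8, probe 8,9 -> slot 9
Table: [55, 650, 485, 344, _, _, 435, 413, 888, 712, _]
Lookup 820: h=6, probe 6,7,8,9,10 → slot 10 empty, not found.

5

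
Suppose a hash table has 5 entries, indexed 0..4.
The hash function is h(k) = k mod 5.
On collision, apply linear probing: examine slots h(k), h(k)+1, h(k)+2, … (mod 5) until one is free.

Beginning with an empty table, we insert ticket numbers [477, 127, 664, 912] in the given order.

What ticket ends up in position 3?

Insert 477: h=2, slot 2 empty => index 2.
Insert 127: h=2, slot 2 occupied => index 3.
Insert 664: h=4, slot 4 empty => index 4.
Insert 912: h=2, slots 2,3,4 occupied => index 0.
Table: [912, —, 477, 127, 664]

127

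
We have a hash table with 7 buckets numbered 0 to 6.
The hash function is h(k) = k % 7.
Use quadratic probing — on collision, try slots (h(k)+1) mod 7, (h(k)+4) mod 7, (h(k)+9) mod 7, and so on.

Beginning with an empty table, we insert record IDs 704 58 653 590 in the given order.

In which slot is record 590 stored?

704: h=4 → slot 4
58: h=2 → slot 2
653: h=2, probe 2,3 → slot 3
590: h=2, probe 2,3,6 → slot 6
Table: [_, _, 58, 653, 704, _, 590]

6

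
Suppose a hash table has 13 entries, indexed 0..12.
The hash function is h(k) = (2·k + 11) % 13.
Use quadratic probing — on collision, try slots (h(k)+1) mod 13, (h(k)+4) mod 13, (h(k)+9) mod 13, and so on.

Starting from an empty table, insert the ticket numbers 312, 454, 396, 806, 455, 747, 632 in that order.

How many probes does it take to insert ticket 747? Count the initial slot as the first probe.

3

312: h=11 -> slot 11
454: h=9 -> slot 9
396: h=10 -> slot 10
806: h=11, probe 11,12 -> slot 12
455: h=11, probe 11,12,2 -> slot 2
747: h=10, probe 10,11,1 -> slot 1
632: h=1, probe 1,2,5 -> slot 5
Table: [., 747, 455, ., ., 632, ., ., ., 454, 396, 312, 806]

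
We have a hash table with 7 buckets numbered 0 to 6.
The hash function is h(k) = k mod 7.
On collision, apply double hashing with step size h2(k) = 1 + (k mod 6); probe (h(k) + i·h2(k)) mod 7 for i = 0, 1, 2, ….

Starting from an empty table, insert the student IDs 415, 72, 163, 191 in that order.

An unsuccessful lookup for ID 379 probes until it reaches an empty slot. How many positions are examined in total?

415: h=2 => slot 2
72: h=2, h2=1, probe 2,3 => slot 3
163: h=2, h2=2, probe 2,4 => slot 4
191: h=2, h2=6, probe 2,1 => slot 1
Table: [—, 191, 415, 72, 163, —, —]
Lookup 379: h=1, h2=2, probe 1,3,5 → slot 5 empty, not found.

3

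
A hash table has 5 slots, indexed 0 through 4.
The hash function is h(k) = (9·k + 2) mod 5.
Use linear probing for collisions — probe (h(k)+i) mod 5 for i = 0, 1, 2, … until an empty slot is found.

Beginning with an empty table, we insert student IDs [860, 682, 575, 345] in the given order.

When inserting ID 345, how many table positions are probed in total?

3

860: h=2 → slot 2
682: h=0 → slot 0
575: h=2, probe 2,3 → slot 3
345: h=2, probe 2,3,4 → slot 4
Table: [682, -, 860, 575, 345]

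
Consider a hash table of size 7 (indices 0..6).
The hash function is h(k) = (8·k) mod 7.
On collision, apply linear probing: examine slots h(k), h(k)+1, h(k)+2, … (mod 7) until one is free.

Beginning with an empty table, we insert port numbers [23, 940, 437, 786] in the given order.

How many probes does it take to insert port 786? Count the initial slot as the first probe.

4

23: h=2 -> slot 2
940: h=2, probe 2,3 -> slot 3
437: h=3, probe 3,4 -> slot 4
786: h=2, probe 2,3,4,5 -> slot 5
Table: [∅, ∅, 23, 940, 437, 786, ∅]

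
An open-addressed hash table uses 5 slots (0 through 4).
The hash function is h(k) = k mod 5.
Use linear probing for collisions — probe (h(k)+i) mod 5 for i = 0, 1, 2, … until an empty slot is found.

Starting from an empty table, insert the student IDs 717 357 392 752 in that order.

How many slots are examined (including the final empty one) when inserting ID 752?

4

717 hashes to 2; slot 2 is free => place at 2.
357 hashes to 2; 2 taken => place at 3.
392 hashes to 2; 2,3 taken => place at 4.
752 hashes to 2; 2,3,4 taken => place at 0.
Table: [752, ∅, 717, 357, 392]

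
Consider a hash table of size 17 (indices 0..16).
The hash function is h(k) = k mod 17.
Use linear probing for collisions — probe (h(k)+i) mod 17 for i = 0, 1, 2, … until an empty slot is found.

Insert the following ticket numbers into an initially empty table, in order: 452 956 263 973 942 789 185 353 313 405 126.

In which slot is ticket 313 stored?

11

Insert 452: h=10, slot 10 empty → index 10.
Insert 956: h=4, slot 4 empty → index 4.
Insert 263: h=8, slot 8 empty → index 8.
Insert 973: h=4, slot 4 occupied → index 5.
Insert 942: h=7, slot 7 empty → index 7.
Insert 789: h=7, slots 7,8 occupied → index 9.
Insert 185: h=15, slot 15 empty → index 15.
Insert 353: h=13, slot 13 empty → index 13.
Insert 313: h=7, slots 7,8,9,10 occupied → index 11.
Insert 405: h=14, slot 14 empty → index 14.
Insert 126: h=7, slots 7,8,9,10,11 occupied → index 12.
Table: [∅, ∅, ∅, ∅, 956, 973, ∅, 942, 263, 789, 452, 313, 126, 353, 405, 185, ∅]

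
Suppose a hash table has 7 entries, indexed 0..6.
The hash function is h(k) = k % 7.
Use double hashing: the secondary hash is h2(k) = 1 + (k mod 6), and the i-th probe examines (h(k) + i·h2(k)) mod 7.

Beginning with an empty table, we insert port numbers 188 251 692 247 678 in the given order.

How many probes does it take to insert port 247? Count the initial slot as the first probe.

Insert 188: h=6, slot 6 empty => index 6.
Insert 251: h=6, h2=6, slot 6 occupied => index 5.
Insert 692: h=6, h2=3, slot 6 occupied => index 2.
Insert 247: h=2, h2=2, slot 2 occupied => index 4.
Insert 678: h=6, h2=1, slot 6 occupied => index 0.
Table: [678, —, 692, —, 247, 251, 188]

2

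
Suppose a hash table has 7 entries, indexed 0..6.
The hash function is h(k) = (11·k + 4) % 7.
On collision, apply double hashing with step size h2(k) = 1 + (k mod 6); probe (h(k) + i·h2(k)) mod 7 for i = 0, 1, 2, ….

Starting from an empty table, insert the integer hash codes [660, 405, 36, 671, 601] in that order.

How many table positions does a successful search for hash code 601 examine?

2

660 hashes to 5; slot 5 is free -> place at 5.
405 hashes to 0; slot 0 is free -> place at 0.
36 hashes to 1; slot 1 is free -> place at 1.
671 hashes to 0, h2=6; 0 taken -> place at 6.
601 hashes to 0, h2=2; 0 taken -> place at 2.
Table: [405, 36, 601, —, —, 660, 671]
Lookup 601: h=0, h2=2, probe 0,2 → found at 2.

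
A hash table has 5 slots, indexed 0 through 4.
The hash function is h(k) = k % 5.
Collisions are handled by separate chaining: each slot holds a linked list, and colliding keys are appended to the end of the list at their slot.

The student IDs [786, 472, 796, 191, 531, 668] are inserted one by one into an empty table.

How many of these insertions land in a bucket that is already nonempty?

3

Insert 786: h=1, bucket 1 empty → new chain.
Insert 472: h=2, bucket 2 empty → new chain.
Insert 796: h=1, bucket 1 nonempty → append to chain.
Insert 191: h=1, bucket 1 nonempty → append to chain.
Insert 531: h=1, bucket 1 nonempty → append to chain.
Insert 668: h=3, bucket 3 empty → new chain.
Final buckets:
0: .
1: 786 -> 796 -> 191 -> 531
2: 472
3: 668
4: .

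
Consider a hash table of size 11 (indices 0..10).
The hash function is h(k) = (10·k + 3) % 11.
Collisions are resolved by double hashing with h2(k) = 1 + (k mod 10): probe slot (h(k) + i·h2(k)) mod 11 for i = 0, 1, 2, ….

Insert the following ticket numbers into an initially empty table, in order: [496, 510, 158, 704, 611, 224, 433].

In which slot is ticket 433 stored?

496: h=2 -> slot 2
510: h=10 -> slot 10
158: h=10, h2=9, probe 10,8 -> slot 8
704: h=3 -> slot 3
611: h=8, h2=2, probe 8,10,1 -> slot 1
224: h=10, h2=5, probe 10,4 -> slot 4
433: h=10, h2=4, probe 10,3,7 -> slot 7
Table: [_, 611, 496, 704, 224, _, _, 433, 158, _, 510]

7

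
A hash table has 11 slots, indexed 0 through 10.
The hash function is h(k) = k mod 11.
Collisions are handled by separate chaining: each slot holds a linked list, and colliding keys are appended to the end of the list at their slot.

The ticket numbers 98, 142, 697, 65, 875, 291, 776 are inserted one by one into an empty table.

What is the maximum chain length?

98 -> bucket 10
142 -> bucket 10 (collision)
697 -> bucket 4
65 -> bucket 10 (collision)
875 -> bucket 6
291 -> bucket 5
776 -> bucket 6 (collision)
Final buckets:
0: -
1: -
2: -
3: -
4: 697
5: 291
6: 875 -> 776
7: -
8: -
9: -
10: 98 -> 142 -> 65

3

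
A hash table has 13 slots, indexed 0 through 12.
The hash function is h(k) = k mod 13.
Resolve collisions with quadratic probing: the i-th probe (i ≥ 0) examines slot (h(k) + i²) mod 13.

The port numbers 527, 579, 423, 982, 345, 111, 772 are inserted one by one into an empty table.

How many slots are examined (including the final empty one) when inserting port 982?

4

Insert 527: h=7, slot 7 empty -> index 7.
Insert 579: h=7, slot 7 occupied -> index 8.
Insert 423: h=7, slots 7,8 occupied -> index 11.
Insert 982: h=7, slots 7,8,11 occupied -> index 3.
Insert 345: h=7, slots 7,8,11,3 occupied -> index 10.
Insert 111: h=7, slots 7,8,11,3,10 occupied -> index 6.
Insert 772: h=5, slot 5 empty -> index 5.
Table: [—, —, —, 982, —, 772, 111, 527, 579, —, 345, 423, —]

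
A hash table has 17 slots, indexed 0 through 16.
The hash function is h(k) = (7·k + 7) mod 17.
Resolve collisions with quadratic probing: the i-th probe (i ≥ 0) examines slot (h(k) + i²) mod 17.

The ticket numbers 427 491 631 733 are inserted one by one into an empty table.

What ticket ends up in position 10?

427 hashes to 4; slot 4 is free → place at 4.
491 hashes to 10; slot 10 is free → place at 10.
631 hashes to 4; 4 taken → place at 5.
733 hashes to 4; 4,5 taken → place at 8.
Table: [∅, ∅, ∅, ∅, 427, 631, ∅, ∅, 733, ∅, 491, ∅, ∅, ∅, ∅, ∅, ∅]

491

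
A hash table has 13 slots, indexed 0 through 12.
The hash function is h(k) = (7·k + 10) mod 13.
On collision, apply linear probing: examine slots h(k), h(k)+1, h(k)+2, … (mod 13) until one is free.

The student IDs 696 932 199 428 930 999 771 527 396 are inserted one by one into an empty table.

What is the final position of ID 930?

696 hashes to 7; slot 7 is free → place at 7.
932 hashes to 8; slot 8 is free → place at 8.
199 hashes to 12; slot 12 is free → place at 12.
428 hashes to 3; slot 3 is free → place at 3.
930 hashes to 7; 7,8 taken → place at 9.
999 hashes to 9; 9 taken → place at 10.
771 hashes to 12; 12 taken → place at 0.
527 hashes to 7; 7,8,9,10 taken → place at 11.
396 hashes to 0; 0 taken → place at 1.
Table: [771, 396, —, 428, —, —, —, 696, 932, 930, 999, 527, 199]

9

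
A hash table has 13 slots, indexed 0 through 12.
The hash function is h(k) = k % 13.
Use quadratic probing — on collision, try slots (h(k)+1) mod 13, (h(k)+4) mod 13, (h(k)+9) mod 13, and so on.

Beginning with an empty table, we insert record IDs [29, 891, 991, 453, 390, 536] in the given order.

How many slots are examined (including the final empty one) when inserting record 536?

4

29 hashes to 3; slot 3 is free → place at 3.
891 hashes to 7; slot 7 is free → place at 7.
991 hashes to 3; 3 taken → place at 4.
453 hashes to 11; slot 11 is free → place at 11.
390 hashes to 0; slot 0 is free → place at 0.
536 hashes to 3; 3,4,7 taken → place at 12.
Table: [390, —, —, 29, 991, —, —, 891, —, —, —, 453, 536]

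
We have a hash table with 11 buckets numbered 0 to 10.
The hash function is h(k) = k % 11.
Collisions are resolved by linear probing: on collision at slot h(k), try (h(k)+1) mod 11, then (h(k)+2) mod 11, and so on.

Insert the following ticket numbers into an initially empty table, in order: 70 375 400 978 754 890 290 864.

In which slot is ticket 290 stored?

70 hashes to 4; slot 4 is free => place at 4.
375 hashes to 1; slot 1 is free => place at 1.
400 hashes to 4; 4 taken => place at 5.
978 hashes to 10; slot 10 is free => place at 10.
754 hashes to 6; slot 6 is free => place at 6.
890 hashes to 10; 10 taken => place at 0.
290 hashes to 4; 4,5,6 taken => place at 7.
864 hashes to 6; 6,7 taken => place at 8.
Table: [890, 375, —, —, 70, 400, 754, 290, 864, —, 978]

7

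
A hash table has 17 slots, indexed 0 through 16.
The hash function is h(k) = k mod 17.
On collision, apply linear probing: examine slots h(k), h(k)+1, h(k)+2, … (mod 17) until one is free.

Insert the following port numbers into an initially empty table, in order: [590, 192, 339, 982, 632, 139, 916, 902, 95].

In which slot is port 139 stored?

4

Insert 590: h=12, slot 12 empty → index 12.
Insert 192: h=5, slot 5 empty → index 5.
Insert 339: h=16, slot 16 empty → index 16.
Insert 982: h=13, slot 13 empty → index 13.
Insert 632: h=3, slot 3 empty → index 3.
Insert 139: h=3, slot 3 occupied → index 4.
Insert 916: h=15, slot 15 empty → index 15.
Insert 902: h=1, slot 1 empty → index 1.
Insert 95: h=10, slot 10 empty → index 10.
Table: [., 902, ., 632, 139, 192, ., ., ., ., 95, ., 590, 982, ., 916, 339]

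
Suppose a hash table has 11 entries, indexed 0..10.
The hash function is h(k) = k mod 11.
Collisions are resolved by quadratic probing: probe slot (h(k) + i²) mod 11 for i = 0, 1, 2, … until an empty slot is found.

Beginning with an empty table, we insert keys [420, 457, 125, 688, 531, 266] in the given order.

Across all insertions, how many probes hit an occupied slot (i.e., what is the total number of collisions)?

4

Insert 420: h=2, slot 2 empty → index 2.
Insert 457: h=6, slot 6 empty → index 6.
Insert 125: h=4, slot 4 empty → index 4.
Insert 688: h=6, slot 6 occupied → index 7.
Insert 531: h=3, slot 3 empty → index 3.
Insert 266: h=2, slots 2,3,6 occupied → index 0.
Table: [266, -, 420, 531, 125, -, 457, 688, -, -, -]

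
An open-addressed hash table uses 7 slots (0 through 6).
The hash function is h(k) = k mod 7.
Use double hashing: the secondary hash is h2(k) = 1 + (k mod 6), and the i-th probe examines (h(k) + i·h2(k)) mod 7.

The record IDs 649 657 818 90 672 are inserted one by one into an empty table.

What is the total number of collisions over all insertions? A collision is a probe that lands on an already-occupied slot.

649 hashes to 5; slot 5 is free -> place at 5.
657 hashes to 6; slot 6 is free -> place at 6.
818 hashes to 6, h2=3; 6 taken -> place at 2.
90 hashes to 6, h2=1; 6 taken -> place at 0.
672 hashes to 0, h2=1; 0 taken -> place at 1.
Table: [90, 672, 818, -, -, 649, 657]

3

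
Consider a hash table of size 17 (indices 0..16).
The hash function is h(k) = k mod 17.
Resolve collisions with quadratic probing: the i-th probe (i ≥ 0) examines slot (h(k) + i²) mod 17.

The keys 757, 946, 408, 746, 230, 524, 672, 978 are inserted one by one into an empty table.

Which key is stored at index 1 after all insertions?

Insert 757: h=9, slot 9 empty → index 9.
Insert 946: h=11, slot 11 empty → index 11.
Insert 408: h=0, slot 0 empty → index 0.
Insert 746: h=15, slot 15 empty → index 15.
Insert 230: h=9, slot 9 occupied → index 10.
Insert 524: h=14, slot 14 empty → index 14.
Insert 672: h=9, slots 9,10 occupied → index 13.
Insert 978: h=9, slots 9,10,13 occupied → index 1.
Table: [408, 978, ∅, ∅, ∅, ∅, ∅, ∅, ∅, 757, 230, 946, ∅, 672, 524, 746, ∅]

978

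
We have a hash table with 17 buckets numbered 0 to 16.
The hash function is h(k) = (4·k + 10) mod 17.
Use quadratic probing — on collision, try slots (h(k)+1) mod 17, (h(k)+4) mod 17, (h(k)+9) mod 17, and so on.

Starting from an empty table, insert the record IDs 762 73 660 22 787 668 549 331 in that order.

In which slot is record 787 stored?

Insert 762: h=15, slot 15 empty => index 15.
Insert 73: h=13, slot 13 empty => index 13.
Insert 660: h=15, slot 15 occupied => index 16.
Insert 22: h=13, slot 13 occupied => index 14.
Insert 787: h=13, slots 13,14 occupied => index 0.
Insert 668: h=13, slots 13,14,0 occupied => index 5.
Insert 549: h=13, slots 13,14,0,5 occupied => index 12.
Insert 331: h=8, slot 8 empty => index 8.
Table: [787, -, -, -, -, 668, -, -, 331, -, -, -, 549, 73, 22, 762, 660]

0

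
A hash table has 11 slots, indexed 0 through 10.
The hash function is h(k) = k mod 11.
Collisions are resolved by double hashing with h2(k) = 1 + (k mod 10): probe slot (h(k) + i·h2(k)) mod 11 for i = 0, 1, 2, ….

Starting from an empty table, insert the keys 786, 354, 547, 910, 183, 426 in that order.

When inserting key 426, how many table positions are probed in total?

Insert 786: h=5, slot 5 empty → index 5.
Insert 354: h=2, slot 2 empty → index 2.
Insert 547: h=8, slot 8 empty → index 8.
Insert 910: h=8, h2=1, slot 8 occupied → index 9.
Insert 183: h=7, slot 7 empty → index 7.
Insert 426: h=8, h2=7, slot 8 occupied → index 4.
Table: [-, -, 354, -, 426, 786, -, 183, 547, 910, -]

2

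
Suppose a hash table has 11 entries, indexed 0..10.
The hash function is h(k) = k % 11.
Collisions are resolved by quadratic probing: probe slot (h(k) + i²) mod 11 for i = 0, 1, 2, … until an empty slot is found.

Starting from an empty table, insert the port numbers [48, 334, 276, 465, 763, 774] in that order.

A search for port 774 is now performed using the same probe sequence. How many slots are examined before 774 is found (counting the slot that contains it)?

4

48 hashes to 4; slot 4 is free -> place at 4.
334 hashes to 4; 4 taken -> place at 5.
276 hashes to 1; slot 1 is free -> place at 1.
465 hashes to 3; slot 3 is free -> place at 3.
763 hashes to 4; 4,5 taken -> place at 8.
774 hashes to 4; 4,5,8 taken -> place at 2.
Table: [., 276, 774, 465, 48, 334, ., ., 763, ., .]
Lookup 774: h=4, probe 4,5,8,2 → found at 2.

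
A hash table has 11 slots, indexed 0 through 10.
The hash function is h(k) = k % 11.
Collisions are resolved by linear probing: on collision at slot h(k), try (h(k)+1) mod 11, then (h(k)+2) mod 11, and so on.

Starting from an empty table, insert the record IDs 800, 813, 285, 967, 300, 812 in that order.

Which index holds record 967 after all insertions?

800: h=8 -> slot 8
813: h=10 -> slot 10
285: h=10, probe 10,0 -> slot 0
967: h=10, probe 10,0,1 -> slot 1
300: h=3 -> slot 3
812: h=9 -> slot 9
Table: [285, 967, -, 300, -, -, -, -, 800, 812, 813]

1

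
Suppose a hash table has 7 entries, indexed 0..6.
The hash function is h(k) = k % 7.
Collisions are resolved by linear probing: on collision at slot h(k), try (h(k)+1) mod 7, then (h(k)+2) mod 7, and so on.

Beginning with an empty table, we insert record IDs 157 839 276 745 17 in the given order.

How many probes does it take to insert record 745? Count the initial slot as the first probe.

3

157 hashes to 3; slot 3 is free => place at 3.
839 hashes to 6; slot 6 is free => place at 6.
276 hashes to 3; 3 taken => place at 4.
745 hashes to 3; 3,4 taken => place at 5.
17 hashes to 3; 3,4,5,6 taken => place at 0.
Table: [17, ∅, ∅, 157, 276, 745, 839]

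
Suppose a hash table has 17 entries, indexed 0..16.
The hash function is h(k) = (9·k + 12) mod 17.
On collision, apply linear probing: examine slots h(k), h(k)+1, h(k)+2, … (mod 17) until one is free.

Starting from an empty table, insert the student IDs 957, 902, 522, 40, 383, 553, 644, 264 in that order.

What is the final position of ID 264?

957: h=6 => slot 6
902: h=4 => slot 4
522: h=1 => slot 1
40: h=15 => slot 15
383: h=8 => slot 8
553: h=8, probe 8,9 => slot 9
644: h=11 => slot 11
264: h=8, probe 8,9,10 => slot 10
Table: [_, 522, _, _, 902, _, 957, _, 383, 553, 264, 644, _, _, _, 40, _]

10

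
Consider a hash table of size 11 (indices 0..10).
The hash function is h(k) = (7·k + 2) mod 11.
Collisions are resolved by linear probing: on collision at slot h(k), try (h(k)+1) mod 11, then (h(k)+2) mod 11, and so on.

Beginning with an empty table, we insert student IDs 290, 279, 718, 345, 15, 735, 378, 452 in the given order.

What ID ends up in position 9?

290 hashes to 8; slot 8 is free => place at 8.
279 hashes to 8; 8 taken => place at 9.
718 hashes to 1; slot 1 is free => place at 1.
345 hashes to 8; 8,9 taken => place at 10.
15 hashes to 8; 8,9,10 taken => place at 0.
735 hashes to 10; 10,0,1 taken => place at 2.
378 hashes to 8; 8,9,10,0,1,2 taken => place at 3.
452 hashes to 9; 9,10,0,1,2,3 taken => place at 4.
Table: [15, 718, 735, 378, 452, -, -, -, 290, 279, 345]

279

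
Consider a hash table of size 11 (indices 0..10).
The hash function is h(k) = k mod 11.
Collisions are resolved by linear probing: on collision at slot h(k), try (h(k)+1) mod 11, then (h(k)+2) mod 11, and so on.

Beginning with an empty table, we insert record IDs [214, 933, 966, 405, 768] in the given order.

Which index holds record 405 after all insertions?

214: h=5 → slot 5
933: h=9 → slot 9
966: h=9, probe 9,10 → slot 10
405: h=9, probe 9,10,0 → slot 0
768: h=9, probe 9,10,0,1 → slot 1
Table: [405, 768, —, —, —, 214, —, —, —, 933, 966]

0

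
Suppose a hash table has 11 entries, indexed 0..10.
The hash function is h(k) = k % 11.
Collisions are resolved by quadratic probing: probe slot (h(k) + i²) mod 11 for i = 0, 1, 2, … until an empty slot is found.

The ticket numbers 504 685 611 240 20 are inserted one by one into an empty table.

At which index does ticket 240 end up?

10

504: h=9 -> slot 9
685: h=3 -> slot 3
611: h=6 -> slot 6
240: h=9, probe 9,10 -> slot 10
20: h=9, probe 9,10,2 -> slot 2
Table: [., ., 20, 685, ., ., 611, ., ., 504, 240]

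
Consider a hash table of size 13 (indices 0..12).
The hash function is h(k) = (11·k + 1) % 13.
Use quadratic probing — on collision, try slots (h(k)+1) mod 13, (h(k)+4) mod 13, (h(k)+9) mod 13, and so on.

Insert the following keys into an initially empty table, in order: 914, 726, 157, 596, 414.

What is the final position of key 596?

9

Insert 914: h=6, slot 6 empty -> index 6.
Insert 726: h=5, slot 5 empty -> index 5.
Insert 157: h=12, slot 12 empty -> index 12.
Insert 596: h=5, slots 5,6 occupied -> index 9.
Insert 414: h=5, slots 5,6,9 occupied -> index 1.
Table: [—, 414, —, —, —, 726, 914, —, —, 596, —, —, 157]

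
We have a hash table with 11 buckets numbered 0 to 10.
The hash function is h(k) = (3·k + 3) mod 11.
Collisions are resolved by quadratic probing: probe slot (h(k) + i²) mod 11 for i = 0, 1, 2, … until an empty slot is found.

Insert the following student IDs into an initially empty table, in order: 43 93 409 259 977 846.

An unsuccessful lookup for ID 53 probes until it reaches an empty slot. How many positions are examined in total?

43: h=0 => slot 0
93: h=7 => slot 7
409: h=9 => slot 9
259: h=10 => slot 10
977: h=8 => slot 8
846: h=0, probe 0,1 => slot 1
Table: [43, 846, -, -, -, -, -, 93, 977, 409, 259]
Lookup 53: h=8, probe 8,9,1,6 → slot 6 empty, not found.

4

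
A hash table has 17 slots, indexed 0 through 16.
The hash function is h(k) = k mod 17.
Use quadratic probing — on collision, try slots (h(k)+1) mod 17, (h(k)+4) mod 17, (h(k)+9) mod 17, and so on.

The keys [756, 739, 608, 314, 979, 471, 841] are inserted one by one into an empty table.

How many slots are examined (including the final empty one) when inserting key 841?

Insert 756: h=8, slot 8 empty → index 8.
Insert 739: h=8, slot 8 occupied → index 9.
Insert 608: h=13, slot 13 empty → index 13.
Insert 314: h=8, slots 8,9 occupied → index 12.
Insert 979: h=10, slot 10 empty → index 10.
Insert 471: h=12, slots 12,13 occupied → index 16.
Insert 841: h=8, slots 8,9,12 occupied → index 0.
Table: [841, _, _, _, _, _, _, _, 756, 739, 979, _, 314, 608, _, _, 471]

4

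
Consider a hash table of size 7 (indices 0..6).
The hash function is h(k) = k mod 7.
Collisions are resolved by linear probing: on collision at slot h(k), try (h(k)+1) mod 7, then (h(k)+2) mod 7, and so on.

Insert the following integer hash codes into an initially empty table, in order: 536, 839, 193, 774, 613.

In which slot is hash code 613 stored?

Insert 536: h=4, slot 4 empty -> index 4.
Insert 839: h=6, slot 6 empty -> index 6.
Insert 193: h=4, slot 4 occupied -> index 5.
Insert 774: h=4, slots 4,5,6 occupied -> index 0.
Insert 613: h=4, slots 4,5,6,0 occupied -> index 1.
Table: [774, 613, —, —, 536, 193, 839]

1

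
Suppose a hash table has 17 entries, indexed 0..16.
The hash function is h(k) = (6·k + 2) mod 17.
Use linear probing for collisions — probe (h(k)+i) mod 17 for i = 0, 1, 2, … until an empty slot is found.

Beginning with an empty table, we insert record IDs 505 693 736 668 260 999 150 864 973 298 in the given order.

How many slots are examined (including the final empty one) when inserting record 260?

505: h=6 => slot 6
693: h=12 => slot 12
736: h=15 => slot 15
668: h=15, probe 15,16 => slot 16
260: h=15, probe 15,16,0 => slot 0
999: h=12, probe 12,13 => slot 13
150: h=1 => slot 1
864: h=1, probe 1,2 => slot 2
973: h=9 => slot 9
298: h=5 => slot 5
Table: [260, 150, 864, -, -, 298, 505, -, -, 973, -, -, 693, 999, -, 736, 668]

3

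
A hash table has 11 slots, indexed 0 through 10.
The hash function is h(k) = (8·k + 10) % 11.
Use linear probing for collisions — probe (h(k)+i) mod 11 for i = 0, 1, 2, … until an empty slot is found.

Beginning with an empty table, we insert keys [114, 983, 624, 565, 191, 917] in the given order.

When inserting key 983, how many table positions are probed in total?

2

Insert 114: h=9, slot 9 empty => index 9.
Insert 983: h=9, slot 9 occupied => index 10.
Insert 624: h=8, slot 8 empty => index 8.
Insert 565: h=9, slots 9,10 occupied => index 0.
Insert 191: h=9, slots 9,10,0 occupied => index 1.
Insert 917: h=9, slots 9,10,0,1 occupied => index 2.
Table: [565, 191, 917, ∅, ∅, ∅, ∅, ∅, 624, 114, 983]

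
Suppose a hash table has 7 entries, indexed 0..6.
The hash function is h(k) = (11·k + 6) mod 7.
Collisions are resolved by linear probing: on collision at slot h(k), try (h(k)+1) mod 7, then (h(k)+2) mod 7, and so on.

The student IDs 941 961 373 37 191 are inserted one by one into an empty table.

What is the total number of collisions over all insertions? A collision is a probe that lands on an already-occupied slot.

6

Insert 941: h=4, slot 4 empty => index 4.
Insert 961: h=0, slot 0 empty => index 0.
Insert 373: h=0, slot 0 occupied => index 1.
Insert 37: h=0, slots 0,1 occupied => index 2.
Insert 191: h=0, slots 0,1,2 occupied => index 3.
Table: [961, 373, 37, 191, 941, _, _]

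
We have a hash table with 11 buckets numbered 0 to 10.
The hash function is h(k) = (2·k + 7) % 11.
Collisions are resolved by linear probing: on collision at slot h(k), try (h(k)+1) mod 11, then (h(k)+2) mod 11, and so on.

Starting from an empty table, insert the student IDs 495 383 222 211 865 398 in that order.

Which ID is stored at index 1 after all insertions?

495: h=7 -> slot 7
383: h=3 -> slot 3
222: h=0 -> slot 0
211: h=0, probe 0,1 -> slot 1
865: h=10 -> slot 10
398: h=0, probe 0,1,2 -> slot 2
Table: [222, 211, 398, 383, —, —, —, 495, —, —, 865]

211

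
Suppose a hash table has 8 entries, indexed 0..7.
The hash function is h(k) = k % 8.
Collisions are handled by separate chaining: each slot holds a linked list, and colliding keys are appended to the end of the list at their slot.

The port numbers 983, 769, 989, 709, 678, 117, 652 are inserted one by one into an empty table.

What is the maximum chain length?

Insert 983: h=7, bucket 7 empty → new chain.
Insert 769: h=1, bucket 1 empty → new chain.
Insert 989: h=5, bucket 5 empty → new chain.
Insert 709: h=5, bucket 5 nonempty → append to chain.
Insert 678: h=6, bucket 6 empty → new chain.
Insert 117: h=5, bucket 5 nonempty → append to chain.
Insert 652: h=4, bucket 4 empty → new chain.
Final buckets:
0: .
1: 769
2: .
3: .
4: 652
5: 989 -> 709 -> 117
6: 678
7: 983

3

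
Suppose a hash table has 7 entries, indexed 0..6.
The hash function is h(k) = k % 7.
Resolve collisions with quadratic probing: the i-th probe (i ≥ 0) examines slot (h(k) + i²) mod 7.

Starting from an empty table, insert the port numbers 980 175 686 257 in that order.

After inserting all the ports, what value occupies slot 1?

175

980: h=0 → slot 0
175: h=0, probe 0,1 → slot 1
686: h=0, probe 0,1,4 → slot 4
257: h=5 → slot 5
Table: [980, 175, ., ., 686, 257, .]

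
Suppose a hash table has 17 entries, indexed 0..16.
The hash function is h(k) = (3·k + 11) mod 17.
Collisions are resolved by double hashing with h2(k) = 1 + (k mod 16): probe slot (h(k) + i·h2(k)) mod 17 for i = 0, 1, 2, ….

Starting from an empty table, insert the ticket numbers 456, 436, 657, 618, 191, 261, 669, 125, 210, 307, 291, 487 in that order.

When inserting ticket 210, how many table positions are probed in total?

Insert 456: h=2, slot 2 empty -> index 2.
Insert 436: h=10, slot 10 empty -> index 10.
Insert 657: h=10, h2=2, slot 10 occupied -> index 12.
Insert 618: h=12, h2=11, slot 12 occupied -> index 6.
Insert 191: h=6, h2=16, slot 6 occupied -> index 5.
Insert 261: h=12, h2=6, slot 12 occupied -> index 1.
Insert 669: h=12, h2=14, slot 12 occupied -> index 9.
Insert 125: h=12, h2=14, slots 12,9,6 occupied -> index 3.
Insert 210: h=12, h2=3, slot 12 occupied -> index 15.
Insert 307: h=14, slot 14 empty -> index 14.
Insert 291: h=0, slot 0 empty -> index 0.
Insert 487: h=10, h2=8, slots 10,1,9,0 occupied -> index 8.
Table: [291, 261, 456, 125, —, 191, 618, —, 487, 669, 436, —, 657, —, 307, 210, —]

2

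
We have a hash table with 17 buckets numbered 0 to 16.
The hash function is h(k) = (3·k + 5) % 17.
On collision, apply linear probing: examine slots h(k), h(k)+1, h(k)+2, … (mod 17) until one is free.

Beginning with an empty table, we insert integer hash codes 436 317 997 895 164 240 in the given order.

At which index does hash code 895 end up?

436 hashes to 4; slot 4 is free → place at 4.
317 hashes to 4; 4 taken → place at 5.
997 hashes to 4; 4,5 taken → place at 6.
895 hashes to 4; 4,5,6 taken → place at 7.
164 hashes to 4; 4,5,6,7 taken → place at 8.
240 hashes to 11; slot 11 is free → place at 11.
Table: [∅, ∅, ∅, ∅, 436, 317, 997, 895, 164, ∅, ∅, 240, ∅, ∅, ∅, ∅, ∅]

7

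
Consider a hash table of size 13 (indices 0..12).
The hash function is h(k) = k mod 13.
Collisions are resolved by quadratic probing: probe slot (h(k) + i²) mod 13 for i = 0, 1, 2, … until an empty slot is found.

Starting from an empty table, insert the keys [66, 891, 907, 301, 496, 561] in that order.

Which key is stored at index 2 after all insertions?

301

66 hashes to 1; slot 1 is free → place at 1.
891 hashes to 7; slot 7 is free → place at 7.
907 hashes to 10; slot 10 is free → place at 10.
301 hashes to 2; slot 2 is free → place at 2.
496 hashes to 2; 2 taken → place at 3.
561 hashes to 2; 2,3 taken → place at 6.
Table: [_, 66, 301, 496, _, _, 561, 891, _, _, 907, _, _]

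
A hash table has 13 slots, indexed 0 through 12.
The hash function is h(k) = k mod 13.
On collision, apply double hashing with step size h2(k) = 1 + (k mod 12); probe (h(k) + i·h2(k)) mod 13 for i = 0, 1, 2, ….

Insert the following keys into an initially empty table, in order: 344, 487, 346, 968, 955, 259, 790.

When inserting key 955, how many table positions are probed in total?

3

344: h=6 => slot 6
487: h=6, h2=8, probe 6,1 => slot 1
346: h=8 => slot 8
968: h=6, h2=9, probe 6,2 => slot 2
955: h=6, h2=8, probe 6,1,9 => slot 9
259: h=12 => slot 12
790: h=10 => slot 10
Table: [., 487, 968, ., ., ., 344, ., 346, 955, 790, ., 259]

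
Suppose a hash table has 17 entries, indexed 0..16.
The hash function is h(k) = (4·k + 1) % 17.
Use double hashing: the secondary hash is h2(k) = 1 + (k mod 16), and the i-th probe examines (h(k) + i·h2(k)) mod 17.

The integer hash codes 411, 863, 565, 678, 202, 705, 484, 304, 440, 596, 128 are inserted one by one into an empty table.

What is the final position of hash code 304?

Insert 411: h=13, slot 13 empty -> index 13.
Insert 863: h=2, slot 2 empty -> index 2.
Insert 565: h=0, slot 0 empty -> index 0.
Insert 678: h=10, slot 10 empty -> index 10.
Insert 202: h=10, h2=11, slot 10 occupied -> index 4.
Insert 705: h=16, slot 16 empty -> index 16.
Insert 484: h=16, h2=5, slots 16,4 occupied -> index 9.
Insert 304: h=10, h2=1, slot 10 occupied -> index 11.
Insert 440: h=10, h2=9, slots 10,2,11 occupied -> index 3.
Insert 596: h=5, slot 5 empty -> index 5.
Insert 128: h=3, h2=1, slots 3,4,5 occupied -> index 6.
Table: [565, ∅, 863, 440, 202, 596, 128, ∅, ∅, 484, 678, 304, ∅, 411, ∅, ∅, 705]

11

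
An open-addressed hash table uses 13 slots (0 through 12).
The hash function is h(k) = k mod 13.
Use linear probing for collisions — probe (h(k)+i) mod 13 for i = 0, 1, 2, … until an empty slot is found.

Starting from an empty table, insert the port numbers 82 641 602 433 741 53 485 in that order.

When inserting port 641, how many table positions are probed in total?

82 hashes to 4; slot 4 is free => place at 4.
641 hashes to 4; 4 taken => place at 5.
602 hashes to 4; 4,5 taken => place at 6.
433 hashes to 4; 4,5,6 taken => place at 7.
741 hashes to 0; slot 0 is free => place at 0.
53 hashes to 1; slot 1 is free => place at 1.
485 hashes to 4; 4,5,6,7 taken => place at 8.
Table: [741, 53, —, —, 82, 641, 602, 433, 485, —, —, —, —]

2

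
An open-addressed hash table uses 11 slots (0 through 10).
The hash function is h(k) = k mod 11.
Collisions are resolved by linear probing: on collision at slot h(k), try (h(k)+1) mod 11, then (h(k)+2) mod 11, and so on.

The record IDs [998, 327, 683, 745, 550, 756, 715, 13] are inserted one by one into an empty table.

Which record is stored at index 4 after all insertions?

998: h=8 => slot 8
327: h=8, probe 8,9 => slot 9
683: h=1 => slot 1
745: h=8, probe 8,9,10 => slot 10
550: h=0 => slot 0
756: h=8, probe 8,9,10,0,1,2 => slot 2
715: h=0, probe 0,1,2,3 => slot 3
13: h=2, probe 2,3,4 => slot 4
Table: [550, 683, 756, 715, 13, ∅, ∅, ∅, 998, 327, 745]

13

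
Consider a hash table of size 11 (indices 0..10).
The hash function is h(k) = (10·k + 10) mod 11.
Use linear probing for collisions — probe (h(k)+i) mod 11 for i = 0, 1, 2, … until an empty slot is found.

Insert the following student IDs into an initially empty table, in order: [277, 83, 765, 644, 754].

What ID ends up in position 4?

83

277: h=8 → slot 8
83: h=4 → slot 4
765: h=4, probe 4,5 → slot 5
644: h=4, probe 4,5,6 → slot 6
754: h=4, probe 4,5,6,7 → slot 7
Table: [., ., ., ., 83, 765, 644, 754, 277, ., .]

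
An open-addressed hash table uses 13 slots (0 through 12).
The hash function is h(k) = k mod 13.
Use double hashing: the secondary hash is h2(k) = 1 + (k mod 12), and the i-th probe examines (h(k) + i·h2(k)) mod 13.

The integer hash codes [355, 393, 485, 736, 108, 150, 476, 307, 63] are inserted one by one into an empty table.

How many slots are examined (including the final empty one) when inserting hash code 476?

3

Insert 355: h=4, slot 4 empty → index 4.
Insert 393: h=3, slot 3 empty → index 3.
Insert 485: h=4, h2=6, slot 4 occupied → index 10.
Insert 736: h=8, slot 8 empty → index 8.
Insert 108: h=4, h2=1, slot 4 occupied → index 5.
Insert 150: h=7, slot 7 empty → index 7.
Insert 476: h=8, h2=9, slots 8,4 occupied → index 0.
Insert 307: h=8, h2=8, slots 8,3 occupied → index 11.
Insert 63: h=11, h2=4, slot 11 occupied → index 2.
Table: [476, ., 63, 393, 355, 108, ., 150, 736, ., 485, 307, .]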